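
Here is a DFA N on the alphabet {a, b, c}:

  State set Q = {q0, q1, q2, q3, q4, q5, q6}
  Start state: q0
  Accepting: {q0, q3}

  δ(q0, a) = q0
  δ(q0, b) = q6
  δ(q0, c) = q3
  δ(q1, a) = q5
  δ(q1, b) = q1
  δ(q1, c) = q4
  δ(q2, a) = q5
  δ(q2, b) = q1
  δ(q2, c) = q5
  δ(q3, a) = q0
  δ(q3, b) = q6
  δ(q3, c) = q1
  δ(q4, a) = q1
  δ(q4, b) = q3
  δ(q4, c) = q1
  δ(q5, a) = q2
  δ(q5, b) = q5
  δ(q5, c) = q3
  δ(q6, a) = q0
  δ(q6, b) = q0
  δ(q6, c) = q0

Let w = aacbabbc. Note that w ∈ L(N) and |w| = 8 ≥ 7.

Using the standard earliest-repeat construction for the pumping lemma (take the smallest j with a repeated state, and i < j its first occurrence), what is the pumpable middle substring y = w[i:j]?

State sequence: q0 -a-> q0 -a-> q0 -c-> q3 -b-> q6 -a-> q0 -b-> q6 -b-> q0 -c-> q3
First repeat at step 1: q0 was already visited.

So i = 0, j = 1, giving x = w[0:0] = ε, y = w[0:1] = a, z = w[1:8] = acbabbc.
Check: |xy| = 1 ≤ 7 and |y| = 1 ≥ 1. Reading y takes N from q0 back to q0, so every xyⁱz is accepted.
With |Q| = 7, pigeonhole forces a state repeat no later than step 7; the substring read between the first and second visits to that state can be pumped.

a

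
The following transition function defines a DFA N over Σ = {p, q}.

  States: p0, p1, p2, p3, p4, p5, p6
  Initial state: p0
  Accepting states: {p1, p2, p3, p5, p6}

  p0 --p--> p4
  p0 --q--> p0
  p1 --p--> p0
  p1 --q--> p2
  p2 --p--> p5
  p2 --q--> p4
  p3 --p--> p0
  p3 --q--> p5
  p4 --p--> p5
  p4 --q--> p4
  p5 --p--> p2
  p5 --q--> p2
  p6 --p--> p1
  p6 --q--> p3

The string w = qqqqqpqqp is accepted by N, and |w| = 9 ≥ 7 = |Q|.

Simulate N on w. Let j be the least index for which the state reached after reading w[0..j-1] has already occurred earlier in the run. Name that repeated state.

p0

Run of N on w = q q q q q p q q p:
  step 0: p0  (start)
  step 1: p0  (read q: p0→p0)   ← first repeat (p0 seen earlier)
  step 2: p0  (read q: p0→p0)
  step 3: p0  (read q: p0→p0)
  step 4: p0  (read q: p0→p0)
  step 5: p0  (read q: p0→p0)
  step 6: p4  (read p: p0→p4)
  step 7: p4  (read q: p4→p4)
  step 8: p4  (read q: p4→p4)
  step 9: p5  (read p: p4→p5)

The earliest repeat is at step j = 1: N is in p0, which it already visited at step i = 0.
The DFA has 7 states, so the proof of the pumping lemma guarantees a repeated state among the first 7+1 visited; the segment between the two visits is the pumpable y.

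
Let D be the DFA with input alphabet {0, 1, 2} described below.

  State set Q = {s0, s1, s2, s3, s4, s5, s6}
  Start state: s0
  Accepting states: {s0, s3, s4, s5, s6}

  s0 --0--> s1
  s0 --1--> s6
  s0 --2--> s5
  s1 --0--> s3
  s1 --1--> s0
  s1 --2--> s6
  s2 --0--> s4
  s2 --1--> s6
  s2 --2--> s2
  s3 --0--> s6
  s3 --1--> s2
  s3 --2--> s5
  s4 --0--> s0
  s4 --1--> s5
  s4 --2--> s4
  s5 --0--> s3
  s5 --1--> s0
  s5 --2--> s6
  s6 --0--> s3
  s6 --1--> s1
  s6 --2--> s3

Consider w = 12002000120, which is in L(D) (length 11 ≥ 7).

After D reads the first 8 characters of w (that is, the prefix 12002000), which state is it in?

Run of D on the first 8 characters of w = 1 2 0 0 2 0 0 0:
  step 0: s0  (start)
  step 1: s6  (read 1: s0→s6)
  step 2: s3  (read 2: s6→s3)
  step 3: s6  (read 0: s3→s6)
  step 4: s3  (read 0: s6→s3)
  step 5: s5  (read 2: s3→s5)
  step 6: s3  (read 0: s5→s3)
  step 7: s6  (read 0: s3→s6)
  step 8: s3  (read 0: s6→s3)

After reading 8 characters, D is in state s3.

s3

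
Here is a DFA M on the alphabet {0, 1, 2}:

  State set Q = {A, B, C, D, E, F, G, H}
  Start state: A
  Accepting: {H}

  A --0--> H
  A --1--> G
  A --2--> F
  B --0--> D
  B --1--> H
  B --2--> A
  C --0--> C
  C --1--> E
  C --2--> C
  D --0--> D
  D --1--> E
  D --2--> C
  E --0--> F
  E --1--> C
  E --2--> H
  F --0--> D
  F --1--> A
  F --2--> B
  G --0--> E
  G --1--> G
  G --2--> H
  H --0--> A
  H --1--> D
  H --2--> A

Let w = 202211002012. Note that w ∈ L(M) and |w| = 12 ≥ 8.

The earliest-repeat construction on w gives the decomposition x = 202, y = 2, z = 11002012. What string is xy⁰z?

20211002012

xy⁰z = xz = 202·11002012 = 20211002012.
Reading y = 2 takes M from C back to C, so after x the machine is still in C, and z then leads to the accepting state H. Hence 20211002012 ∈ L(M).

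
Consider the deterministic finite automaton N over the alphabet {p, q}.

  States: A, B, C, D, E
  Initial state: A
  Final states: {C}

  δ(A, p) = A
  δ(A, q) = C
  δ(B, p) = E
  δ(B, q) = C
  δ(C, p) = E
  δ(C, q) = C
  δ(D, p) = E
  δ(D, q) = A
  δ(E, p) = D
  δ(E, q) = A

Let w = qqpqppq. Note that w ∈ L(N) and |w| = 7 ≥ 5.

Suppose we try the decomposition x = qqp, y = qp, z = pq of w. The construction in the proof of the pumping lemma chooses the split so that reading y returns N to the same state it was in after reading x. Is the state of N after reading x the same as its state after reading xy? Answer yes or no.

State sequence: A -q-> C -q-> C -p-> E -q-> A -p-> A

After x (step 3): E. After xy (step 5): A.
They differ (E ≠ A), so y is not a cycle from the state after x; this split is not the one the pumping-lemma construction produces, and pumping y need not keep the string in L(N).

no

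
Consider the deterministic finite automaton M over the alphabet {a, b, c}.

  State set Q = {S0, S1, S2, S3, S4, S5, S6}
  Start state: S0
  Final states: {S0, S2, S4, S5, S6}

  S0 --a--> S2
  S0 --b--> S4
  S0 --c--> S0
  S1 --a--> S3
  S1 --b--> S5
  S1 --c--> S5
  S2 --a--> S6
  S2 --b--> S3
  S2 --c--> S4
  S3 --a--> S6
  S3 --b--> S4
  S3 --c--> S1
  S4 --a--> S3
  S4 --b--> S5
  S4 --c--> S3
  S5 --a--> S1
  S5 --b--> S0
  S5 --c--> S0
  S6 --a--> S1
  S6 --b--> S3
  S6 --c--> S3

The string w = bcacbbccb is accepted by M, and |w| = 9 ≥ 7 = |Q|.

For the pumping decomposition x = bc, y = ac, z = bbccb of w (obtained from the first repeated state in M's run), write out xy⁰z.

bcbbccb

xy⁰z = xz = bc·bbccb = bcbbccb.
Reading y = ac takes M from S3 back to S3, so after x the machine is still in S3, and z then leads to the accepting state S4. Hence bcbbccb ∈ L(M).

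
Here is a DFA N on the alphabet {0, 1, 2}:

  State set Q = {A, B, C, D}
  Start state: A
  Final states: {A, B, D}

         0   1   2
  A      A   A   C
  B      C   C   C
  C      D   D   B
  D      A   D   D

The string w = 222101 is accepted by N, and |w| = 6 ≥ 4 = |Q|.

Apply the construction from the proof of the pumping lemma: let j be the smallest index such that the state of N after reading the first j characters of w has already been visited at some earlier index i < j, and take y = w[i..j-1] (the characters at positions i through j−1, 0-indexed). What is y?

Run of N on w = 2 2 2 1 0 1:
  step 0: A  (start)
  step 1: C  (read 2: A→C)
  step 2: B  (read 2: C→B)
  step 3: C  (read 2: B→C)   ← first repeat (C seen earlier)
  step 4: D  (read 1: C→D)
  step 5: A  (read 0: D→A)
  step 6: A  (read 1: A→A)

So i = 1, j = 3, giving x = w[0:1] = 2, y = w[1:3] = 22, z = w[3:6] = 101.
Check: |xy| = 3 ≤ 4 and |y| = 2 ≥ 1. Reading y takes N from C back to C, so every xyⁱz is accepted.
Pumping length from the standard proof: p = 4 (the number of states). The repeated state found above gives |xy| = j ≤ 4 and |y| = j − i ≥ 1.

22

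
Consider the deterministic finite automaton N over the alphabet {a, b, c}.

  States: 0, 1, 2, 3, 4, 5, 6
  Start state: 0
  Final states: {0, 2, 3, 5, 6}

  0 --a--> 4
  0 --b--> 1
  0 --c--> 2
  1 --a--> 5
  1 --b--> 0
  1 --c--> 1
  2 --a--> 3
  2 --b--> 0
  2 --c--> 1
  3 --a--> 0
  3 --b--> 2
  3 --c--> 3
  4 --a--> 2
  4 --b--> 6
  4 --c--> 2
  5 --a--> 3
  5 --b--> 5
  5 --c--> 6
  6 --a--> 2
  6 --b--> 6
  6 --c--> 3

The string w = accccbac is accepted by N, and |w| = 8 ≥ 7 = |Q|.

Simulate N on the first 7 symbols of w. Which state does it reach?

4

Run of N on the first 7 characters of w = a c c c c b a:
  step 0: 0  (start)
  step 1: 4  (read a: 0→4)
  step 2: 2  (read c: 4→2)
  step 3: 1  (read c: 2→1)
  step 4: 1  (read c: 1→1)
  step 5: 1  (read c: 1→1)
  step 6: 0  (read b: 1→0)
  step 7: 4  (read a: 0→4)

After reading 7 characters, N is in state 4.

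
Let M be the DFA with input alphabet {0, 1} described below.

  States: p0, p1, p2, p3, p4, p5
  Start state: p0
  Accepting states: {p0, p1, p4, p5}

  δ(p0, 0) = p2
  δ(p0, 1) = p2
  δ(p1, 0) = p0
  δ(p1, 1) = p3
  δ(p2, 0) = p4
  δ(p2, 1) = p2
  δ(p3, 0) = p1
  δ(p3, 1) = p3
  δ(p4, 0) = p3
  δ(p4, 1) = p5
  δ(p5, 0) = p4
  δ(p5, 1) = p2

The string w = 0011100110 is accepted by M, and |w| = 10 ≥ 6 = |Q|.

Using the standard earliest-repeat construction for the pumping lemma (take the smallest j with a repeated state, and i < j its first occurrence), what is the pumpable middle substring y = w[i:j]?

011

Run of M on w = 0 0 1 1 1 0 0 1 1 0:
  step 0: p0  (start)
  step 1: p2  (read 0: p0→p2)
  step 2: p4  (read 0: p2→p4)
  step 3: p5  (read 1: p4→p5)
  step 4: p2  (read 1: p5→p2)   ← first repeat (p2 seen earlier)
  step 5: p2  (read 1: p2→p2)
  step 6: p4  (read 0: p2→p4)
  step 7: p3  (read 0: p4→p3)
  step 8: p3  (read 1: p3→p3)
  step 9: p3  (read 1: p3→p3)
  step 10: p1  (read 0: p3→p1)

So i = 1, j = 4, giving x = w[0:1] = 0, y = w[1:4] = 011, z = w[4:10] = 100110.
Check: |xy| = 4 ≤ 6 and |y| = 3 ≥ 1. Reading y takes M from p2 back to p2, so every xyⁱz is accepted.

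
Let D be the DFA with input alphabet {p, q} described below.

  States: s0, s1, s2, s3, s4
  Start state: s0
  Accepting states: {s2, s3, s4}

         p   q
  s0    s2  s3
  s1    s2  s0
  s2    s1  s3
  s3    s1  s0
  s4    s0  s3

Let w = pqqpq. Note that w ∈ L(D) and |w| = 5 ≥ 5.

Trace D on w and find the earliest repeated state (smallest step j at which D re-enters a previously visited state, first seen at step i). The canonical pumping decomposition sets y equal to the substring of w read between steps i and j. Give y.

pqq

Run of D on w = p q q p q:
  step 0: s0  (start)
  step 1: s2  (read p: s0→s2)
  step 2: s3  (read q: s2→s3)
  step 3: s0  (read q: s3→s0)   ← first repeat (s0 seen earlier)
  step 4: s2  (read p: s0→s2)
  step 5: s3  (read q: s2→s3)

So i = 0, j = 3, giving x = w[0:0] = ε, y = w[0:3] = pqq, z = w[3:5] = pq.
Check: |xy| = 3 ≤ 5 and |y| = 3 ≥ 1. Reading y takes D from s0 back to s0, so every xyⁱz is accepted.
Pumping length from the standard proof: p = 5 (the number of states). The repeated state found above gives |xy| = j ≤ 5 and |y| = j − i ≥ 1.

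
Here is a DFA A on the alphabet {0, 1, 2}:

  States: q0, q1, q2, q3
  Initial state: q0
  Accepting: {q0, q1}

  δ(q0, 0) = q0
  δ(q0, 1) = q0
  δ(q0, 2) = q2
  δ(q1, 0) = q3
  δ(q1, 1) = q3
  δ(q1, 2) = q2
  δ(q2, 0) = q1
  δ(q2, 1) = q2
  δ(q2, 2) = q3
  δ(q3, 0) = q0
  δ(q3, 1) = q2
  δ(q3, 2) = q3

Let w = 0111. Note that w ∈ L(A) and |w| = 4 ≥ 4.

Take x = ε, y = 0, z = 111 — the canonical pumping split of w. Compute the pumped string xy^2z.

00111

xy^2z = ε·0·0·111 = 00111.
Reading y = 0 takes A from q0 back to q0, so after x·y·y the machine is still in q0, and z then leads to the accepting state q0. Hence 00111 ∈ L(A).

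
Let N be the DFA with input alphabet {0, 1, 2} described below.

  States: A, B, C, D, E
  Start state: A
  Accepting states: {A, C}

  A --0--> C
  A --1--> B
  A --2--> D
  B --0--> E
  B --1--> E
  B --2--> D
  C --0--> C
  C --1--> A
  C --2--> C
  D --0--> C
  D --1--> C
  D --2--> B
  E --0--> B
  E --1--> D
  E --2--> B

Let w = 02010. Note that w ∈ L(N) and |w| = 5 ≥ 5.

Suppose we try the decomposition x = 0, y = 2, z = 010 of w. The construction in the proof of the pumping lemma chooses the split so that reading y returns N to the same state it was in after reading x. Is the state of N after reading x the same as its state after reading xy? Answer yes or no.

State sequence: A -0-> C -2-> C

After x (step 1): C. After xy (step 2): C.
They match, so y = 2 drives N around a cycle from C back to itself; pumping y any number of times keeps N in C before reading z, and xyⁱz ∈ L(N) for every i ≥ 0.

yes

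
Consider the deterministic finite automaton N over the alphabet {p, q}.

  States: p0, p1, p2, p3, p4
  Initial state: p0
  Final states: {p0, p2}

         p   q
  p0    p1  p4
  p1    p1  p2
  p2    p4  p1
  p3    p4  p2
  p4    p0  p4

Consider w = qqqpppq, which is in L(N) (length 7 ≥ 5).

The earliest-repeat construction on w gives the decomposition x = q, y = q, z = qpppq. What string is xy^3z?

qqqqqpppq

xy^3z = q·q·q·q·qpppq = qqqqqpppq.
Reading y = q takes N from p4 back to p4, so after x·y·y·y the machine is still in p4, and z then leads to the accepting state p2. Hence qqqqqpppq ∈ L(N).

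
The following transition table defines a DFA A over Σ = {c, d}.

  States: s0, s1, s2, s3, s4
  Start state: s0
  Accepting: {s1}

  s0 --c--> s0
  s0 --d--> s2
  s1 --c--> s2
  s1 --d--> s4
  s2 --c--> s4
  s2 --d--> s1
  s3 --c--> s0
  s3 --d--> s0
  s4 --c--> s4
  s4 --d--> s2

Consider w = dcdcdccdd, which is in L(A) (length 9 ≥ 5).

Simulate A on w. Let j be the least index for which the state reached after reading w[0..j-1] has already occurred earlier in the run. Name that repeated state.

s2

State sequence: s0 -d-> s2 -c-> s4 -d-> s2 -c-> s4 -d-> s2 -c-> s4 -c-> s4 -d-> s2 -d-> s1
First repeat at step 3: s2 was already visited.

The earliest repeat is at step j = 3: A is in s2, which it already visited at step i = 1.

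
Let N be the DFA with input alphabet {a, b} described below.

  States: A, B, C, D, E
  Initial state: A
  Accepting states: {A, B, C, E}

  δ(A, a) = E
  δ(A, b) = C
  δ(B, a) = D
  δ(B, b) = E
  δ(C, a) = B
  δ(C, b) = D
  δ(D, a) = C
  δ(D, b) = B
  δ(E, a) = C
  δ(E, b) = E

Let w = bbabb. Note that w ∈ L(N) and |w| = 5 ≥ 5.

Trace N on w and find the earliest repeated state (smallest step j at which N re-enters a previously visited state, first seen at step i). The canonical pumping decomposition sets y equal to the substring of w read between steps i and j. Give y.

Run of N on w = b b a b b:
  step 0: A  (start)
  step 1: C  (read b: A→C)
  step 2: D  (read b: C→D)
  step 3: C  (read a: D→C)   ← first repeat (C seen earlier)
  step 4: D  (read b: C→D)
  step 5: B  (read b: D→B)

So i = 1, j = 3, giving x = w[0:1] = b, y = w[1:3] = ba, z = w[3:5] = bb.
Check: |xy| = 3 ≤ 5 and |y| = 2 ≥ 1. Reading y takes N from C back to C, so every xyⁱz is accepted.
Since N has 5 states, any run of length ≥ 5 visits 5+1 states, so by pigeonhole some state repeats within the first 5 steps — that repeat gives the pumpable loop.

ba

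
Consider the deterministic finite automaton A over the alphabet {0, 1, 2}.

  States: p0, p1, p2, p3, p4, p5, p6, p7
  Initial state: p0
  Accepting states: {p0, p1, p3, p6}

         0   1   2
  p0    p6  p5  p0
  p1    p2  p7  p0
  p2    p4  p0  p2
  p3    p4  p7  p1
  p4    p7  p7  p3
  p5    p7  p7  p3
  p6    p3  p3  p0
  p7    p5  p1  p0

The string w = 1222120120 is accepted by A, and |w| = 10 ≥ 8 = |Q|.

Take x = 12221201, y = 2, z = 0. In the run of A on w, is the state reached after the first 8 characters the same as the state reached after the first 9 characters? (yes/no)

no

Run of A on the first 9 characters of w = 1 2 2 2 1 2 0 1 2:
  step 0: p0  (start)
  step 1: p5  (read 1: p0→p5)
  step 2: p3  (read 2: p5→p3)
  step 3: p1  (read 2: p3→p1)
  step 4: p0  (read 2: p1→p0)
  step 5: p5  (read 1: p0→p5)
  step 6: p3  (read 2: p5→p3)
  step 7: p4  (read 0: p3→p4)
  step 8: p7  (read 1: p4→p7)
  step 9: p0  (read 2: p7→p0)

After x (step 8): p7. After xy (step 9): p0.
They differ (p7 ≠ p0), so y is not a cycle from the state after x; this split is not the one the pumping-lemma construction produces, and pumping y need not keep the string in L(A).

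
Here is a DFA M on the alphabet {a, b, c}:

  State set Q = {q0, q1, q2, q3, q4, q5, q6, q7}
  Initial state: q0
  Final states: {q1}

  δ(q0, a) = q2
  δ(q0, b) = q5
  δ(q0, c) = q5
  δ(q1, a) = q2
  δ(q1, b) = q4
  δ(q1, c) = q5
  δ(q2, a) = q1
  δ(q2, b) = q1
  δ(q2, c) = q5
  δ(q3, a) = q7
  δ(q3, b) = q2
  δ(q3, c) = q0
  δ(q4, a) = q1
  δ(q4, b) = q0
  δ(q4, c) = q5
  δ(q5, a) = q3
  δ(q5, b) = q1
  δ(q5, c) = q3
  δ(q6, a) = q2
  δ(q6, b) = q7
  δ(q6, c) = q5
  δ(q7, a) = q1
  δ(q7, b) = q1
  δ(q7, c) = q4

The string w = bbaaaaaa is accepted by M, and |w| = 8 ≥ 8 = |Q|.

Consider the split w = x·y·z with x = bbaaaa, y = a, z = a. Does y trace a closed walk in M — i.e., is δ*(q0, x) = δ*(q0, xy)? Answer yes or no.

Run of M on the first 7 characters of w = b b a a a a a:
  step 0: q0  (start)
  step 1: q5  (read b: q0→q5)
  step 2: q1  (read b: q5→q1)
  step 3: q2  (read a: q1→q2)
  step 4: q1  (read a: q2→q1)
  step 5: q2  (read a: q1→q2)
  step 6: q1  (read a: q2→q1)
  step 7: q2  (read a: q1→q2)

After x (step 6): q1. After xy (step 7): q2.
They differ (q1 ≠ q2), so y is not a cycle from the state after x; this split is not the one the pumping-lemma construction produces, and pumping y need not keep the string in L(M).

no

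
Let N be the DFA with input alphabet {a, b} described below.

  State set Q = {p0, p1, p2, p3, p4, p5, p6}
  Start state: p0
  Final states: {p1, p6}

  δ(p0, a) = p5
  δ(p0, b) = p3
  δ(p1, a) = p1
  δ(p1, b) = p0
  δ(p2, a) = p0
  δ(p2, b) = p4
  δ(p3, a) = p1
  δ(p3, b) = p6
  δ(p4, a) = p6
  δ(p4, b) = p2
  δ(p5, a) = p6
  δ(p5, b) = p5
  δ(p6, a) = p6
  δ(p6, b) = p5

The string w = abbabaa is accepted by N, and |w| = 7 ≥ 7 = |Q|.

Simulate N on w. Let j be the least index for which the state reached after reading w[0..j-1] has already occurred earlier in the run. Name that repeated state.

Run of N on w = a b b a b a a:
  step 0: p0  (start)
  step 1: p5  (read a: p0→p5)
  step 2: p5  (read b: p5→p5)   ← first repeat (p5 seen earlier)
  step 3: p5  (read b: p5→p5)
  step 4: p6  (read a: p5→p6)
  step 5: p5  (read b: p6→p5)
  step 6: p6  (read a: p5→p6)
  step 7: p6  (read a: p6→p6)

The earliest repeat is at step j = 2: N is in p5, which it already visited at step i = 1.
The DFA has 7 states, so the proof of the pumping lemma guarantees a repeated state among the first 7+1 visited; the segment between the two visits is the pumpable y.

p5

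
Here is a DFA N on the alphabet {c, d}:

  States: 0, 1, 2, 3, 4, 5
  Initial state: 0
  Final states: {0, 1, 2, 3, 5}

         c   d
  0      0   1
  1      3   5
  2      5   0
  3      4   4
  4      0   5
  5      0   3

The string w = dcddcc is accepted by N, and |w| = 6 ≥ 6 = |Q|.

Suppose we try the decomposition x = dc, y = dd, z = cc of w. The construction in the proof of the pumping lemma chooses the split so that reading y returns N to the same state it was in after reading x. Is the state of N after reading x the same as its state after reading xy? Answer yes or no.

no

Run of N on the first 4 characters of w = d c d d:
  step 0: 0  (start)
  step 1: 1  (read d: 0→1)
  step 2: 3  (read c: 1→3)
  step 3: 4  (read d: 3→4)
  step 4: 5  (read d: 4→5)

After x (step 2): 3. After xy (step 4): 5.
They differ (3 ≠ 5), so y is not a cycle from the state after x; this split is not the one the pumping-lemma construction produces, and pumping y need not keep the string in L(N).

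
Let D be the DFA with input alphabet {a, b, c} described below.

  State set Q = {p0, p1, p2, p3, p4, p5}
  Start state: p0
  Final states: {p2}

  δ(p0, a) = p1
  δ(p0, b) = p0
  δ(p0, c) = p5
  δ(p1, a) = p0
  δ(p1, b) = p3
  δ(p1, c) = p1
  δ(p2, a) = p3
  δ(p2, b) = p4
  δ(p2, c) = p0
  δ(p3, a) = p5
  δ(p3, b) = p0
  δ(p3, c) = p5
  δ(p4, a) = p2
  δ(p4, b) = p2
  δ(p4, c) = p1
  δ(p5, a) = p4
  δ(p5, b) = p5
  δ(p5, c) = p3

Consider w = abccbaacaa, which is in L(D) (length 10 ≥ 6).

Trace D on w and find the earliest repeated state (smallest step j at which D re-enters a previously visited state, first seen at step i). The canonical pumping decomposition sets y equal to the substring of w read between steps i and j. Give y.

Run of D on w = a b c c b a a c a a:
  step 0: p0  (start)
  step 1: p1  (read a: p0→p1)
  step 2: p3  (read b: p1→p3)
  step 3: p5  (read c: p3→p5)
  step 4: p3  (read c: p5→p3)   ← first repeat (p3 seen earlier)
  step 5: p0  (read b: p3→p0)
  step 6: p1  (read a: p0→p1)
  step 7: p0  (read a: p1→p0)
  step 8: p5  (read c: p0→p5)
  step 9: p4  (read a: p5→p4)
  step 10: p2  (read a: p4→p2)

So i = 2, j = 4, giving x = w[0:2] = ab, y = w[2:4] = cc, z = w[4:10] = baacaa.
Check: |xy| = 4 ≤ 6 and |y| = 2 ≥ 1. Reading y takes D from p3 back to p3, so every xyⁱz is accepted.
With |Q| = 6, pigeonhole forces a state repeat no later than step 6; the substring read between the first and second visits to that state can be pumped.

cc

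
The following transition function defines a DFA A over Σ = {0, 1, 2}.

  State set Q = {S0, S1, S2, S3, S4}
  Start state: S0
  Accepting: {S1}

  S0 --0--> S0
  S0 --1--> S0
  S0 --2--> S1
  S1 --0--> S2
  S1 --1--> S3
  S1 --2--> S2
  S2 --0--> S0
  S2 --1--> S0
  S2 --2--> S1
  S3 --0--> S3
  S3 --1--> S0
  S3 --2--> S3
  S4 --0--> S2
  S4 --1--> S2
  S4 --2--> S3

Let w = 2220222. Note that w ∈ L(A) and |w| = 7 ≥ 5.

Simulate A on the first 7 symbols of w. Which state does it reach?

State sequence: S0 -2-> S1 -2-> S2 -2-> S1 -0-> S2 -2-> S1 -2-> S2 -2-> S1

After reading 7 characters, A is in state S1.
(This kind of state-tracing is the core of the pumping-lemma construction: with 5 states, pigeonhole forces a repeat within the first 5 steps.)

S1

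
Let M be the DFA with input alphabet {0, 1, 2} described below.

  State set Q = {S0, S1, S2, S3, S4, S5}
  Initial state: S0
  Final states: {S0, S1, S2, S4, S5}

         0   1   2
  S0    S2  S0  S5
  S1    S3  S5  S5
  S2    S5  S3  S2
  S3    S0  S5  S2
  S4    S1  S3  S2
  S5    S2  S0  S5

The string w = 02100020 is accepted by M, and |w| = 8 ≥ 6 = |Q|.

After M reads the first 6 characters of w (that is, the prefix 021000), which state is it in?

State sequence: S0 -0-> S2 -2-> S2 -1-> S3 -0-> S0 -0-> S2 -0-> S5

After reading 6 characters, M is in state S5.

S5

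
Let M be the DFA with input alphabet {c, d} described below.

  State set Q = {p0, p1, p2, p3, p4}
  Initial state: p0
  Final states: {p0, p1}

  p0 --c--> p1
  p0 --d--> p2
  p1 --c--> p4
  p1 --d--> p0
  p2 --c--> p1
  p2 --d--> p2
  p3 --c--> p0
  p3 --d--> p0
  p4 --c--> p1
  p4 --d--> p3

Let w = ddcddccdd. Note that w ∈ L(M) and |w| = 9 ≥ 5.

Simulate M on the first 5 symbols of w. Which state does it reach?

p2

Run of M on the first 5 characters of w = d d c d d:
  step 0: p0  (start)
  step 1: p2  (read d: p0→p2)
  step 2: p2  (read d: p2→p2)
  step 3: p1  (read c: p2→p1)
  step 4: p0  (read d: p1→p0)
  step 5: p2  (read d: p0→p2)

After reading 5 characters, M is in state p2.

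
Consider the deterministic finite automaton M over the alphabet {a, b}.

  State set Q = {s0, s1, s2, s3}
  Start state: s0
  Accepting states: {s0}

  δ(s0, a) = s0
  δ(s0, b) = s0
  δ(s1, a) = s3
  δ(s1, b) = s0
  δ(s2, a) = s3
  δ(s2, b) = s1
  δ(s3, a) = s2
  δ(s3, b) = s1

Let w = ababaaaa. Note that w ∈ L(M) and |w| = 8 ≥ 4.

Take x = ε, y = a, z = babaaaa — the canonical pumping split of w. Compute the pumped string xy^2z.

aababaaaa

xy^2z = ε·a·a·babaaaa = aababaaaa.
Reading y = a takes M from s0 back to s0, so after x·y·y the machine is still in s0, and z then leads to the accepting state s0. Hence aababaaaa ∈ L(M).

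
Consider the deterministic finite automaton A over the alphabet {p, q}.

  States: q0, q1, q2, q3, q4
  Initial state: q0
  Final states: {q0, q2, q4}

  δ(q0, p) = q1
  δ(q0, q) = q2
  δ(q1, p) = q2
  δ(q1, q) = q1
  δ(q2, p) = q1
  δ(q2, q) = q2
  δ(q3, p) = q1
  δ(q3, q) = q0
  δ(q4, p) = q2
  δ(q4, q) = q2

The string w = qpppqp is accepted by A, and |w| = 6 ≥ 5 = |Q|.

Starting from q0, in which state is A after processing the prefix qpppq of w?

Run of A on the first 5 characters of w = q p p p q:
  step 0: q0  (start)
  step 1: q2  (read q: q0→q2)
  step 2: q1  (read p: q2→q1)
  step 3: q2  (read p: q1→q2)
  step 4: q1  (read p: q2→q1)
  step 5: q1  (read q: q1→q1)

After reading 5 characters, A is in state q1.

q1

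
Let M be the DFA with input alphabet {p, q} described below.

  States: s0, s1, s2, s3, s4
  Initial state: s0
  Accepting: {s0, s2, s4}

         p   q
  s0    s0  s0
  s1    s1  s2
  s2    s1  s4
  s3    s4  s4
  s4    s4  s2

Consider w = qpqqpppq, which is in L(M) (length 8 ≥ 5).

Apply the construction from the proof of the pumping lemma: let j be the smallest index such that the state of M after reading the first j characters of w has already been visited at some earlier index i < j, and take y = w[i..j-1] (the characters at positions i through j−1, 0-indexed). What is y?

Run of M on w = q p q q p p p q:
  step 0: s0  (start)
  step 1: s0  (read q: s0→s0)   ← first repeat (s0 seen earlier)
  step 2: s0  (read p: s0→s0)
  step 3: s0  (read q: s0→s0)
  step 4: s0  (read q: s0→s0)
  step 5: s0  (read p: s0→s0)
  step 6: s0  (read p: s0→s0)
  step 7: s0  (read p: s0→s0)
  step 8: s0  (read q: s0→s0)

So i = 0, j = 1, giving x = w[0:0] = ε, y = w[0:1] = q, z = w[1:8] = pqqpppq.
Check: |xy| = 1 ≤ 5 and |y| = 1 ≥ 1. Reading y takes M from s0 back to s0, so every xyⁱz is accepted.

q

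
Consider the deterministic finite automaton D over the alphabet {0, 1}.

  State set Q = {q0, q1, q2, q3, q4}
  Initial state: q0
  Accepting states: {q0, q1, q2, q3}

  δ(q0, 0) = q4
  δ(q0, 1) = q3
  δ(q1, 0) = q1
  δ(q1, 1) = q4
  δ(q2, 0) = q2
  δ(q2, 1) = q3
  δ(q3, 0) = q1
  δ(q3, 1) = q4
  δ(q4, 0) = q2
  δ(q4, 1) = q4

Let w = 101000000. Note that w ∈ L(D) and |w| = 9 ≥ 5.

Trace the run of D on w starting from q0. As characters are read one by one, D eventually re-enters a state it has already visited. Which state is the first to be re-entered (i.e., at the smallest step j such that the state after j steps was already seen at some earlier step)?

State sequence: q0 -1-> q3 -0-> q1 -1-> q4 -0-> q2 -0-> q2 -0-> q2 -0-> q2 -0-> q2 -0-> q2
First repeat at step 5: q2 was already visited.

The earliest repeat is at step j = 5: D is in q2, which it already visited at step i = 4.

q2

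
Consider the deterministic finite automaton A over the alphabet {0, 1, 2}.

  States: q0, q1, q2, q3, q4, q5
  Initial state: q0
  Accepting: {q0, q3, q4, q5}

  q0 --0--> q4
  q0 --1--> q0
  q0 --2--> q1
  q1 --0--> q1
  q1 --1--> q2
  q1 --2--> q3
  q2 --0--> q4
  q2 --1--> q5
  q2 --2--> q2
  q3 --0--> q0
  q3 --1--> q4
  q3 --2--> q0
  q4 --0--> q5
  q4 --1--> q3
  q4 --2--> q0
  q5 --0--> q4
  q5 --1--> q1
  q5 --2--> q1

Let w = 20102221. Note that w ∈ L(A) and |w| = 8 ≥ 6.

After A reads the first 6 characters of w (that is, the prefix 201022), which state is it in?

State sequence: q0 -2-> q1 -0-> q1 -1-> q2 -0-> q4 -2-> q0 -2-> q1

After reading 6 characters, A is in state q1.
(This kind of state-tracing is the core of the pumping-lemma construction: with 6 states, pigeonhole forces a repeat within the first 6 steps.)

q1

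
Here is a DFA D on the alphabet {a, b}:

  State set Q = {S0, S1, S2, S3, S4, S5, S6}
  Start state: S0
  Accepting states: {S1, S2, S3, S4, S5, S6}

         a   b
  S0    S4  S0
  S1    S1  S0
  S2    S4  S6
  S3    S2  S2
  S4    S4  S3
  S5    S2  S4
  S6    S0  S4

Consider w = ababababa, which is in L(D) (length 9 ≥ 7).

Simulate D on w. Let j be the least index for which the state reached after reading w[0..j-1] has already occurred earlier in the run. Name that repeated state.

State sequence: S0 -a-> S4 -b-> S3 -a-> S2 -b-> S6 -a-> S0 -b-> S0 -a-> S4 -b-> S3 -a-> S2
First repeat at step 5: S0 was already visited.

The earliest repeat is at step j = 5: D is in S0, which it already visited at step i = 0.
Pumping length from the standard proof: p = 7 (the number of states). The repeated state found above gives |xy| = j ≤ 7 and |y| = j − i ≥ 1.

S0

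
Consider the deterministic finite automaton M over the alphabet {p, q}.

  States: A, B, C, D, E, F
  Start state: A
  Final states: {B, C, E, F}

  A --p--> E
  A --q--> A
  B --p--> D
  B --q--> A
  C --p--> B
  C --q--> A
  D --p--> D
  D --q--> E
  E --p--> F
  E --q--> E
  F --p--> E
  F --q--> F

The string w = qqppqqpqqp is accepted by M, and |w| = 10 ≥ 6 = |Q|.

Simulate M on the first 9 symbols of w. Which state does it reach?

E

Run of M on the first 9 characters of w = q q p p q q p q q:
  step 0: A  (start)
  step 1: A  (read q: A→A)
  step 2: A  (read q: A→A)
  step 3: E  (read p: A→E)
  step 4: F  (read p: E→F)
  step 5: F  (read q: F→F)
  step 6: F  (read q: F→F)
  step 7: E  (read p: F→E)
  step 8: E  (read q: E→E)
  step 9: E  (read q: E→E)

After reading 9 characters, M is in state E.
(This kind of state-tracing is the core of the pumping-lemma construction: with 6 states, pigeonhole forces a repeat within the first 6 steps.)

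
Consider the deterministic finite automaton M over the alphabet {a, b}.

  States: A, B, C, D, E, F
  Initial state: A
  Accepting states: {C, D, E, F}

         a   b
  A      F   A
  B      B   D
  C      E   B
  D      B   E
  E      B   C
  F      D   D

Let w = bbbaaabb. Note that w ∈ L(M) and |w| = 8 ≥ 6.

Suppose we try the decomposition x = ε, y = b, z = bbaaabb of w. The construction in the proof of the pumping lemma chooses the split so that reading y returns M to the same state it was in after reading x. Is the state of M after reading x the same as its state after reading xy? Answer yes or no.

yes

State sequence: A -b-> A

After x (step 0): A. After xy (step 1): A.
They match, so y = b drives M around a cycle from A back to itself; pumping y any number of times keeps M in A before reading z, and xyⁱz ∈ L(M) for every i ≥ 0.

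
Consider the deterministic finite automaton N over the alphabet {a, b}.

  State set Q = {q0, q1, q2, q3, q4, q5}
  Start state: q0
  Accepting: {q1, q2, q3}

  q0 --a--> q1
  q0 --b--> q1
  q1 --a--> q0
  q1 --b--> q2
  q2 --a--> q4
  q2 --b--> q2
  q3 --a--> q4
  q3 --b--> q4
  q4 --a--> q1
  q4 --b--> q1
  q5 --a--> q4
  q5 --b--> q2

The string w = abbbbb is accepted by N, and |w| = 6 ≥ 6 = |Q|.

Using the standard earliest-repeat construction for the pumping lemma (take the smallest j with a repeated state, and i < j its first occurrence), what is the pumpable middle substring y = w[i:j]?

b

Run of N on w = a b b b b b:
  step 0: q0  (start)
  step 1: q1  (read a: q0→q1)
  step 2: q2  (read b: q1→q2)
  step 3: q2  (read b: q2→q2)   ← first repeat (q2 seen earlier)
  step 4: q2  (read b: q2→q2)
  step 5: q2  (read b: q2→q2)
  step 6: q2  (read b: q2→q2)

So i = 2, j = 3, giving x = w[0:2] = ab, y = w[2:3] = b, z = w[3:6] = bbb.
Check: |xy| = 3 ≤ 6 and |y| = 1 ≥ 1. Reading y takes N from q2 back to q2, so every xyⁱz is accepted.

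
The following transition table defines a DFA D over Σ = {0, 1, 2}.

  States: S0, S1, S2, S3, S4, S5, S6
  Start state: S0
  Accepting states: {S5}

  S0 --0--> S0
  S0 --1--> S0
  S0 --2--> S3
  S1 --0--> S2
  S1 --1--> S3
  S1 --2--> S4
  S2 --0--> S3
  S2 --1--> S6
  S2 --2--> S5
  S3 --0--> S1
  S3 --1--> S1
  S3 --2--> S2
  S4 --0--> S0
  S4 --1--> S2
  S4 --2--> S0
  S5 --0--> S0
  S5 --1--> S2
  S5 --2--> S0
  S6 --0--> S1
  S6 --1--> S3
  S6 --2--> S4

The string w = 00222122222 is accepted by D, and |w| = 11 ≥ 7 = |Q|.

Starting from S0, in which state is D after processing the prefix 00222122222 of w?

S5

Run of D on the first 11 characters of w = 0 0 2 2 2 1 2 2 2 2 2:
  step 0: S0  (start)
  step 1: S0  (read 0: S0→S0)
  step 2: S0  (read 0: S0→S0)
  step 3: S3  (read 2: S0→S3)
  step 4: S2  (read 2: S3→S2)
  step 5: S5  (read 2: S2→S5)
  step 6: S2  (read 1: S5→S2)
  step 7: S5  (read 2: S2→S5)
  step 8: S0  (read 2: S5→S0)
  step 9: S3  (read 2: S0→S3)
  step 10: S2  (read 2: S3→S2)
  step 11: S5  (read 2: S2→S5)

After reading 11 characters, D is in state S5.
(This kind of state-tracing is the core of the pumping-lemma construction: with 7 states, pigeonhole forces a repeat within the first 7 steps.)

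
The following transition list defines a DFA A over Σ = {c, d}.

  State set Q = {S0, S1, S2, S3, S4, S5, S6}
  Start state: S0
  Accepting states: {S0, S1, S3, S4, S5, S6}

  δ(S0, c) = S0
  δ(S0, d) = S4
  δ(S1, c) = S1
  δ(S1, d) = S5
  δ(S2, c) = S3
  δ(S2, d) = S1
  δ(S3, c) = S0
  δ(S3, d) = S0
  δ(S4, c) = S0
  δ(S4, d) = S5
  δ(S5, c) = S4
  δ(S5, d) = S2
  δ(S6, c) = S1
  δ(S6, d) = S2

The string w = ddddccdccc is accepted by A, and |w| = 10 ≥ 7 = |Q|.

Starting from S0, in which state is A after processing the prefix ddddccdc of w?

State sequence: S0 -d-> S4 -d-> S5 -d-> S2 -d-> S1 -c-> S1 -c-> S1 -d-> S5 -c-> S4

After reading 8 characters, A is in state S4.

S4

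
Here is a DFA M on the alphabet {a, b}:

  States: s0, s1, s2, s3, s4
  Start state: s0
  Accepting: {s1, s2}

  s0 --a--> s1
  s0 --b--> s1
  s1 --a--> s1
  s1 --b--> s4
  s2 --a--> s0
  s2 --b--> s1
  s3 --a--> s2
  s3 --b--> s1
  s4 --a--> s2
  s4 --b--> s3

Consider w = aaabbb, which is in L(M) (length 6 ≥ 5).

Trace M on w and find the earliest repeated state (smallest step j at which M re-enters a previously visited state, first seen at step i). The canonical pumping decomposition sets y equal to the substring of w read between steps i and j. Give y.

a

State sequence: s0 -a-> s1 -a-> s1 -a-> s1 -b-> s4 -b-> s3 -b-> s1
First repeat at step 2: s1 was already visited.

So i = 1, j = 2, giving x = w[0:1] = a, y = w[1:2] = a, z = w[2:6] = abbb.
Check: |xy| = 2 ≤ 5 and |y| = 1 ≥ 1. Reading y takes M from s1 back to s1, so every xyⁱz is accepted.
With |Q| = 5, pigeonhole forces a state repeat no later than step 5; the substring read between the first and second visits to that state can be pumped.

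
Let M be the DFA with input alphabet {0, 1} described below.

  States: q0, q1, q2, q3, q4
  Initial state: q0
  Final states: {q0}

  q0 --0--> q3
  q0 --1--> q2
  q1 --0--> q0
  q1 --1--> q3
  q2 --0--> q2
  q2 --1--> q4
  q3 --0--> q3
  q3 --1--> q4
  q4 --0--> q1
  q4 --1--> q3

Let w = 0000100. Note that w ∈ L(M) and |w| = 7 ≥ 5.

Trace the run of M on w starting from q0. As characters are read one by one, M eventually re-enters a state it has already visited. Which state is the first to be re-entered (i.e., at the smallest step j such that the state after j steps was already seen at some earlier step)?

State sequence: q0 -0-> q3 -0-> q3 -0-> q3 -0-> q3 -1-> q4 -0-> q1 -0-> q0
First repeat at step 2: q3 was already visited.

The earliest repeat is at step j = 2: M is in q3, which it already visited at step i = 1.
Since M has 5 states, any run of length ≥ 5 visits 5+1 states, so by pigeonhole some state repeats within the first 5 steps — that repeat gives the pumpable loop.

q3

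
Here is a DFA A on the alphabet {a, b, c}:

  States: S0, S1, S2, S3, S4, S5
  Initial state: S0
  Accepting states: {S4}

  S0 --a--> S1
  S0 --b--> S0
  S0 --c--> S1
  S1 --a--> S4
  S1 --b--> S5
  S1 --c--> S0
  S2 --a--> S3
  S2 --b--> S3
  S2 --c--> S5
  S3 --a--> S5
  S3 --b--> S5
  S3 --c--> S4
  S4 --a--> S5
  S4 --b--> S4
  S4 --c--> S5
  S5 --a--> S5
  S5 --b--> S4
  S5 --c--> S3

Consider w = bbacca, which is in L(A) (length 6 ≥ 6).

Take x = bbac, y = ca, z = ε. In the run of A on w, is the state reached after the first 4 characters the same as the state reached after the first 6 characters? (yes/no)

Run of A on the first 6 characters of w = b b a c c a:
  step 0: S0  (start)
  step 1: S0  (read b: S0→S0)
  step 2: S0  (read b: S0→S0)
  step 3: S1  (read a: S0→S1)
  step 4: S0  (read c: S1→S0)
  step 5: S1  (read c: S0→S1)
  step 6: S4  (read a: S1→S4)

After x (step 4): S0. After xy (step 6): S4.
They differ (S0 ≠ S4), so y is not a cycle from the state after x; this split is not the one the pumping-lemma construction produces, and pumping y need not keep the string in L(A).

no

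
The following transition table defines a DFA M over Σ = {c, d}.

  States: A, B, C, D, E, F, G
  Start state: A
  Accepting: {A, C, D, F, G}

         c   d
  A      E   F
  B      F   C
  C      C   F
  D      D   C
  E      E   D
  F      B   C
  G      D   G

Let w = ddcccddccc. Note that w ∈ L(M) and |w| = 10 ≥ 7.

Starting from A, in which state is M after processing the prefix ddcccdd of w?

Run of M on the first 7 characters of w = d d c c c d d:
  step 0: A  (start)
  step 1: F  (read d: A→F)
  step 2: C  (read d: F→C)
  step 3: C  (read c: C→C)
  step 4: C  (read c: C→C)
  step 5: C  (read c: C→C)
  step 6: F  (read d: C→F)
  step 7: C  (read d: F→C)

After reading 7 characters, M is in state C.
(This kind of state-tracing is the core of the pumping-lemma construction: with 7 states, pigeonhole forces a repeat within the first 7 steps.)

C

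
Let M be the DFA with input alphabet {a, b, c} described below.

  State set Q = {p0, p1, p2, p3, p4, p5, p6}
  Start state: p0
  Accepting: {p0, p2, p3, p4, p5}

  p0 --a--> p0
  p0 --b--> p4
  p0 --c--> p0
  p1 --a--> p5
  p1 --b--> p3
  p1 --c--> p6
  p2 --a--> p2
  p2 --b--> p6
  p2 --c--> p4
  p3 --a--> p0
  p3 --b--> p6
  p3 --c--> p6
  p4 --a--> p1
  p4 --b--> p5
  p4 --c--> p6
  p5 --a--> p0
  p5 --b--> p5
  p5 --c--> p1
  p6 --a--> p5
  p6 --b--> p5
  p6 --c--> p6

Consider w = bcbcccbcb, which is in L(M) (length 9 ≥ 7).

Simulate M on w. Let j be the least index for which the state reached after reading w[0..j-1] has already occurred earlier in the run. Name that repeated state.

State sequence: p0 -b-> p4 -c-> p6 -b-> p5 -c-> p1 -c-> p6 -c-> p6 -b-> p5 -c-> p1 -b-> p3
First repeat at step 5: p6 was already visited.

The earliest repeat is at step j = 5: M is in p6, which it already visited at step i = 2.
Pumping length from the standard proof: p = 7 (the number of states). The repeated state found above gives |xy| = j ≤ 7 and |y| = j − i ≥ 1.

p6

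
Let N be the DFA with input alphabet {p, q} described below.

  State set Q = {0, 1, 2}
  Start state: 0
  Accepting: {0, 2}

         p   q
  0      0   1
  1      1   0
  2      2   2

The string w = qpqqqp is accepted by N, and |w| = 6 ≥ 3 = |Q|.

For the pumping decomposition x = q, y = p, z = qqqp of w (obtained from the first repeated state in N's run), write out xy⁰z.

qqqqp

xy⁰z = xz = q·qqqp = qqqqp.
Reading y = p takes N from 1 back to 1, so after x the machine is still in 1, and z then leads to the accepting state 0. Hence qqqqp ∈ L(N).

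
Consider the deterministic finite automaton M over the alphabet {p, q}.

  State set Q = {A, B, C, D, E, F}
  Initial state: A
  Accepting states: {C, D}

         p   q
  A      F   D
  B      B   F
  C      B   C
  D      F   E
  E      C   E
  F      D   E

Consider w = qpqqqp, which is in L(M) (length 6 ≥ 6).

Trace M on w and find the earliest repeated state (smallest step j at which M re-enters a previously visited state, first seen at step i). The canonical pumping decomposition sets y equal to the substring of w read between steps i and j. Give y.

q

State sequence: A -q-> D -p-> F -q-> E -q-> E -q-> E -p-> C
First repeat at step 4: E was already visited.

So i = 3, j = 4, giving x = w[0:3] = qpq, y = w[3:4] = q, z = w[4:6] = qp.
Check: |xy| = 4 ≤ 6 and |y| = 1 ≥ 1. Reading y takes M from E back to E, so every xyⁱz is accepted.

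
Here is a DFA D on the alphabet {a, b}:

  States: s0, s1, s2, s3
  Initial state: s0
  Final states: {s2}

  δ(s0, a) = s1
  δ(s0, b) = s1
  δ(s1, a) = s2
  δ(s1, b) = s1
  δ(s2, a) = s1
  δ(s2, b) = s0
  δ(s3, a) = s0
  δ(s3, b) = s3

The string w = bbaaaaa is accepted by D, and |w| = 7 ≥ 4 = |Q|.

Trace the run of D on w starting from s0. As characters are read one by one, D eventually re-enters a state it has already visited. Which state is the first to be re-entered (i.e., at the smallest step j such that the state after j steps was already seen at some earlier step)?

State sequence: s0 -b-> s1 -b-> s1 -a-> s2 -a-> s1 -a-> s2 -a-> s1 -a-> s2
First repeat at step 2: s1 was already visited.

The earliest repeat is at step j = 2: D is in s1, which it already visited at step i = 1.
With |Q| = 4, pigeonhole forces a state repeat no later than step 4; the substring read between the first and second visits to that state can be pumped.

s1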